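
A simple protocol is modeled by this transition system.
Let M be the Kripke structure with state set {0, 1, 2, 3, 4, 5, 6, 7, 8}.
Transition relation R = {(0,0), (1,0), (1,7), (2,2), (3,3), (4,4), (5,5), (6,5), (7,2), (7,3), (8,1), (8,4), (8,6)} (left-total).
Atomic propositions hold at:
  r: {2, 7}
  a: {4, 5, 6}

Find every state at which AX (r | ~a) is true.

{0, 1, 2, 3, 7}

Sat(~a) = {0, 1, 2, 3, 7, 8}
Sat(r | ~a) = {0, 1, 2, 3, 7, 8}
Sat(AX (r | ~a)) = {s : every successor in {0, 1, 2, 3, 7, 8}} = {0, 1, 2, 3, 7}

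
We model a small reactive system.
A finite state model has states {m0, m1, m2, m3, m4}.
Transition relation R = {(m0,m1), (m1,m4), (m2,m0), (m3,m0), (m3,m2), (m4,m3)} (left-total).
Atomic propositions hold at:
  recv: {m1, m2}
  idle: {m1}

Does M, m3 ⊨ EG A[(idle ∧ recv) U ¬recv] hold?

Sat(idle ∧ recv) = {m1}
Sat(¬recv) = {m0, m3, m4}
A[(idle ∧ recv) U ¬recv]: least fixpoint, start Z0 = Sat(¬recv) = {m0, m3, m4}, add states in Sat(idle ∧ recv) with every successor in Z. Z1 = {m0, m1, m3, m4}; fixed.
Sat(A[(idle ∧ recv) U ¬recv]) = {m0, m1, m3, m4}
EG A[(idle ∧ recv) U ¬recv]: greatest fixpoint, start Z0 = {m0, m1, m3, m4}, keep only states in Sat with some successor in Z. Already a fixed point.
Sat(EG A[(idle ∧ recv) U ¬recv]) = {m0, m1, m3, m4}
m3 ∈ Sat(EG A[(idle ∧ recv) U ¬recv]) = {m0, m1, m3, m4}, so the formula holds at m3.

Yes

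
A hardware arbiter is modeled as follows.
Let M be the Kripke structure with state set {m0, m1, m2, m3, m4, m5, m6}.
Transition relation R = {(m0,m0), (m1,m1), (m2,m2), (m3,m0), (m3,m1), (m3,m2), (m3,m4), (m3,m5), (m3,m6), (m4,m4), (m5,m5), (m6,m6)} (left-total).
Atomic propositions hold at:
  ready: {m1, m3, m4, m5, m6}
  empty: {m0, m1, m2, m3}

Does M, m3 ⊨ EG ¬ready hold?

No

Sat(¬ready) = {m0, m2}
EG ¬ready: greatest fixpoint, start Z0 = {m0, m2}, keep only states in Sat with some successor in Z. Already a fixed point.
Sat(EG ¬ready) = {m0, m2}
m3 ∉ Sat(EG ¬ready) = {m0, m2}, so the formula does not hold at m3.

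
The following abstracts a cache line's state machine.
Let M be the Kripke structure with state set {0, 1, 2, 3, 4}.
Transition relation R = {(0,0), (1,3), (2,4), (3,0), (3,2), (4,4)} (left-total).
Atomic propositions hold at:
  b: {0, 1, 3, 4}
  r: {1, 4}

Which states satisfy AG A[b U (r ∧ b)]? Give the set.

Sat(r ∧ b) = {1, 4}
A[b U (r ∧ b)]: least fixpoint, start Z0 = Sat((r ∧ b)) = {1, 4}, add states in Sat(b) with every successor in Z. Already a fixed point.
Sat(A[b U (r ∧ b)]) = {1, 4}
AG A[b U (r ∧ b)]: greatest fixpoint, start Z0 = {1, 4}, keep only states in Sat with every successor in Z. Z1 = {4}; fixed.
Sat(AG A[b U (r ∧ b)]) = {4}

{4}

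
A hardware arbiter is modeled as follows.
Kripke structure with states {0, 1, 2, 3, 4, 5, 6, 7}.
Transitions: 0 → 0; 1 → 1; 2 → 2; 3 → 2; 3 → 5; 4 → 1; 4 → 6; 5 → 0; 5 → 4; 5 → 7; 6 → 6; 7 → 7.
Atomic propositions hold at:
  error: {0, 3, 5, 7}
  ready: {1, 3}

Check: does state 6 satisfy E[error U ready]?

E[error U ready]: least fixpoint, start Z0 = Sat(ready) = {1, 3}, add states in Sat(error) with some successor in Z. Already a fixed point.
Sat(E[error U ready]) = {1, 3}
6 ∉ Sat(E[error U ready]) = {1, 3}, so the formula does not hold at 6.

No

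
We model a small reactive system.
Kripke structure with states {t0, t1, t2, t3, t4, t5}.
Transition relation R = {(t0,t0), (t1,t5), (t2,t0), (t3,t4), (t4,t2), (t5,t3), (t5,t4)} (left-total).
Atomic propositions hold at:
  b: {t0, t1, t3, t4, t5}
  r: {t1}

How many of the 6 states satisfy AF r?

1

AF r: least fixpoint, start Z0 = {t1}, add states with every successor in Z. Already a fixed point.
Sat(AF r) = {t1}
|Sat(AF r)| = |{t1}| = 1.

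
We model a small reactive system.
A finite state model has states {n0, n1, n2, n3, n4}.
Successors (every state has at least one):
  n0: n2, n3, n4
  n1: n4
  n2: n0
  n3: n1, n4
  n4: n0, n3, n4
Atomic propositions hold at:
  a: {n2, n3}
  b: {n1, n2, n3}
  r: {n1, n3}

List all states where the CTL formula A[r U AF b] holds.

{n1, n2, n3}

AF b: least fixpoint, start Z0 = {n1, n2, n3}, add states with every successor in Z. Already a fixed point.
Sat(AF b) = {n1, n2, n3}
A[r U AF b]: least fixpoint, start Z0 = Sat(AF b) = {n1, n2, n3}, add states in Sat(r) with every successor in Z. Already a fixed point.
Sat(A[r U AF b]) = {n1, n2, n3}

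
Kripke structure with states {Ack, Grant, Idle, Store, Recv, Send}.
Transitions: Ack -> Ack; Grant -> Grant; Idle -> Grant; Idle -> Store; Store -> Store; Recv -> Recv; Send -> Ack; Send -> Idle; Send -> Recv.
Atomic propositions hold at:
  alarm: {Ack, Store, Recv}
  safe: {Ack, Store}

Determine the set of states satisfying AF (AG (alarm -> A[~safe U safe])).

{Ack, Grant, Idle, Store}

Sat(~safe) = {Grant, Idle, Recv, Send}
A[~safe U safe]: least fixpoint, start Z0 = Sat(safe) = {Ack, Store}, add states in Sat(~safe) with every successor in Z. Already a fixed point.
Sat(A[~safe U safe]) = {Ack, Store}
Sat(alarm -> A[~safe U safe]) = {Ack, Grant, Idle, Store, Send}
AG (alarm -> A[~safe U safe]): greatest fixpoint, start Z0 = {Ack, Grant, Idle, Store, Send}, keep only states in Sat with every successor in Z. Z1 = {Ack, Grant, Idle, Store}; fixed.
Sat(AG (alarm -> A[~safe U safe])) = {Ack, Grant, Idle, Store}
AF (AG (alarm -> A[~safe U safe])): least fixpoint, start Z0 = {Ack, Grant, Idle, Store}, add states with every successor in Z. Already a fixed point.
Sat(AF (AG (alarm -> A[~safe U safe]))) = {Ack, Grant, Idle, Store}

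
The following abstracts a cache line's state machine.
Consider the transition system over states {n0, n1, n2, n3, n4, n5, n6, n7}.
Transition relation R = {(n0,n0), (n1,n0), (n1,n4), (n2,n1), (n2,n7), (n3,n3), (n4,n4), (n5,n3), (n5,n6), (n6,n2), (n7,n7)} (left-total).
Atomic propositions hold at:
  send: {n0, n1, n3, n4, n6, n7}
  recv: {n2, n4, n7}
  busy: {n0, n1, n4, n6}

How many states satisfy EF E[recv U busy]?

6

E[recv U busy]: least fixpoint, start Z0 = Sat(busy) = {n0, n1, n4, n6}, add states in Sat(recv) with some successor in Z. Z1 = {n0, n1, n2, n4, n6}; fixed.
Sat(E[recv U busy]) = {n0, n1, n2, n4, n6}
EF E[recv U busy]: least fixpoint, start Z0 = {n0, n1, n2, n4, n6}, add states with some successor in Z. Z1 = {n0, n1, n2, n4, n5, n6}; fixed.
Sat(EF E[recv U busy]) = {n0, n1, n2, n4, n5, n6}
|Sat(EF E[recv U busy])| = |{n0, n1, n2, n4, n5, n6}| = 6.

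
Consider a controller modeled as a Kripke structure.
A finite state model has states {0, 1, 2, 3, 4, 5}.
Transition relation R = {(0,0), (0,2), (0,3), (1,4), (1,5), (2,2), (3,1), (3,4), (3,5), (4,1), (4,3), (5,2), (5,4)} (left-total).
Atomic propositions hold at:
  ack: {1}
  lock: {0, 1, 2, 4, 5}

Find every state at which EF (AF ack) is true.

{0, 1, 3, 4, 5}

AF ack: least fixpoint, start Z0 = {1}, add states with every successor in Z. Already a fixed point.
Sat(AF ack) = {1}
EF (AF ack): least fixpoint, start Z0 = {1}, add states with some successor in Z. Z1 = {1, 3, 4}; Z2 = {0, 1, 3, 4, 5}; fixed.
Sat(EF (AF ack)) = {0, 1, 3, 4, 5}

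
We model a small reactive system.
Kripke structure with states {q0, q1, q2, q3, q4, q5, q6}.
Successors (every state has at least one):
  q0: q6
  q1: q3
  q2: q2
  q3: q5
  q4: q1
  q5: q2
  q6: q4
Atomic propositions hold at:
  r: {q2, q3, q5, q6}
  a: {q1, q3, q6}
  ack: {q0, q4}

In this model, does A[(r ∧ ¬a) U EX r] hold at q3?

Yes

Sat(¬a) = {q0, q2, q4, q5}
Sat(r ∧ ¬a) = {q2, q5}
Sat(EX r) = {s : some successor in {q2, q3, q5, q6}} = {q0, q1, q2, q3, q5}
A[(r ∧ ¬a) U EX r]: least fixpoint, start Z0 = Sat(EX r) = {q0, q1, q2, q3, q5}, add states in Sat(r ∧ ¬a) with every successor in Z. Already a fixed point.
Sat(A[(r ∧ ¬a) U EX r]) = {q0, q1, q2, q3, q5}
q3 ∈ Sat(A[(r ∧ ¬a) U EX r]) = {q0, q1, q2, q3, q5}, so the formula holds at q3.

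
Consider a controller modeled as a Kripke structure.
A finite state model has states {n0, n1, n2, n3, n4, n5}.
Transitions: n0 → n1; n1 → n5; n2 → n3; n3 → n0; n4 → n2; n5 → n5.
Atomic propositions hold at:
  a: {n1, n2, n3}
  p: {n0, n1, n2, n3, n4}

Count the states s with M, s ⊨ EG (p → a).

2

Sat(p → a) = {n1, n2, n3, n5}
EG (p → a): greatest fixpoint, start Z0 = {n1, n2, n3, n5}, keep only states in Sat with some successor in Z. Z1 = {n1, n2, n5}; Z2 = {n1, n5}; fixed.
Sat(EG (p → a)) = {n1, n5}
|Sat(EG (p → a))| = |{n1, n5}| = 2.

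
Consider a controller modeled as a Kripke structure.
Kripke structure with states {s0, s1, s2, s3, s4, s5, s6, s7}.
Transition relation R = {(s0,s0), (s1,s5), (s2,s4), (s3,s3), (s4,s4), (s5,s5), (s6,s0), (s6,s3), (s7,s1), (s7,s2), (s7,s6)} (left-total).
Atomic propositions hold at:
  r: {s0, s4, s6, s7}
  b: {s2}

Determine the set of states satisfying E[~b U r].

Sat(~b) = {s0, s1, s3, s4, s5, s6, s7}
E[~b U r]: least fixpoint, start Z0 = Sat(r) = {s0, s4, s6, s7}, add states in Sat(~b) with some successor in Z. Already a fixed point.
Sat(E[~b U r]) = {s0, s4, s6, s7}

{s0, s4, s6, s7}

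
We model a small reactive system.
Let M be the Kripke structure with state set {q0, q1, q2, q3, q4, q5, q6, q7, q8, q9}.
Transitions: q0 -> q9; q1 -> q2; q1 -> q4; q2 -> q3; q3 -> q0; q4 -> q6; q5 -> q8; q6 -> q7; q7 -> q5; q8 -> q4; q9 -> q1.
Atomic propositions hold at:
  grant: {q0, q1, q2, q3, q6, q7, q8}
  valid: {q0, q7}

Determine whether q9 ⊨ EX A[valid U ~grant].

No

Sat(~grant) = {q4, q5, q9}
A[valid U ~grant]: least fixpoint, start Z0 = Sat(~grant) = {q4, q5, q9}, add states in Sat(valid) with every successor in Z. Z1 = {q0, q4, q5, q7, q9}; fixed.
Sat(A[valid U ~grant]) = {q0, q4, q5, q7, q9}
Sat(EX A[valid U ~grant]) = {s : some successor in {q0, q4, q5, q7, q9}} = {q0, q1, q3, q6, q7, q8}
q9 ∉ Sat(EX A[valid U ~grant]) = {q0, q1, q3, q6, q7, q8}, so the formula does not hold at q9.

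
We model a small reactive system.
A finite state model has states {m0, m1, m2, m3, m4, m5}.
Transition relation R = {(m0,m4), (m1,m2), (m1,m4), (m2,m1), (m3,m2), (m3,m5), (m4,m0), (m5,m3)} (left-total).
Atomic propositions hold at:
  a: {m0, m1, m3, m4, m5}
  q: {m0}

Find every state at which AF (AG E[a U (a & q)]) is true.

Sat(a & q) = {m0}
E[a U (a & q)]: least fixpoint, start Z0 = Sat((a & q)) = {m0}, add states in Sat(a) with some successor in Z. Z1 = {m0, m4}; Z2 = {m0, m1, m4}; fixed.
Sat(E[a U (a & q)]) = {m0, m1, m4}
AG E[a U (a & q)]: greatest fixpoint, start Z0 = {m0, m1, m4}, keep only states in Sat with every successor in Z. Z1 = {m0, m4}; fixed.
Sat(AG E[a U (a & q)]) = {m0, m4}
AF (AG E[a U (a & q)]): least fixpoint, start Z0 = {m0, m4}, add states with every successor in Z. Already a fixed point.
Sat(AF (AG E[a U (a & q)])) = {m0, m4}

{m0, m4}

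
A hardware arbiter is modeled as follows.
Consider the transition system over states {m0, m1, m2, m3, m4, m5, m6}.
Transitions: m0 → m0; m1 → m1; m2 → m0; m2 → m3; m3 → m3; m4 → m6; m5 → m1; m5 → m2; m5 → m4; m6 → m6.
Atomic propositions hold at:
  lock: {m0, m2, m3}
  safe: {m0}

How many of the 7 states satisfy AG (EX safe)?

1

Sat(EX safe) = {s : some successor in {m0}} = {m0, m2}
AG (EX safe): greatest fixpoint, start Z0 = {m0, m2}, keep only states in Sat with every successor in Z. Z1 = {m0}; fixed.
Sat(AG (EX safe)) = {m0}
|Sat(AG (EX safe))| = |{m0}| = 1.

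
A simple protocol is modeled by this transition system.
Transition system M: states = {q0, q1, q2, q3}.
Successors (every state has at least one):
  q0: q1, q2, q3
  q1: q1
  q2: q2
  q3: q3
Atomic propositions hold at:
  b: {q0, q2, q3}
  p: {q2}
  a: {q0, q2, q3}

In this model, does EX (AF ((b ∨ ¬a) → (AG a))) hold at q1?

No

Sat(¬a) = {q1}
Sat(b ∨ ¬a) = {q0, q1, q2, q3}
AG a: greatest fixpoint, start Z0 = {q0, q2, q3}, keep only states in Sat with every successor in Z. Z1 = {q2, q3}; fixed.
Sat(AG a) = {q2, q3}
Sat((b ∨ ¬a) → (AG a)) = {q2, q3}
AF ((b ∨ ¬a) → (AG a)): least fixpoint, start Z0 = {q2, q3}, add states with every successor in Z. Already a fixed point.
Sat(AF ((b ∨ ¬a) → (AG a))) = {q2, q3}
Sat(EX (AF ((b ∨ ¬a) → (AG a)))) = {s : some successor in {q2, q3}} = {q0, q2, q3}
q1 ∉ Sat(EX (AF ((b ∨ ¬a) → (AG a)))) = {q0, q2, q3}, so the formula does not hold at q1.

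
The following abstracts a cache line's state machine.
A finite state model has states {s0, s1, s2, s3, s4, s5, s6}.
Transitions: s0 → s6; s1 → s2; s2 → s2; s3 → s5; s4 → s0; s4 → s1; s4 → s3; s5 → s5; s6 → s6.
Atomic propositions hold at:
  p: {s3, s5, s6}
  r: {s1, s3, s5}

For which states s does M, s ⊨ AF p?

{s0, s3, s5, s6}

AF p: least fixpoint, start Z0 = {s3, s5, s6}, add states with every successor in Z. Z1 = {s0, s3, s5, s6}; fixed.
Sat(AF p) = {s0, s3, s5, s6}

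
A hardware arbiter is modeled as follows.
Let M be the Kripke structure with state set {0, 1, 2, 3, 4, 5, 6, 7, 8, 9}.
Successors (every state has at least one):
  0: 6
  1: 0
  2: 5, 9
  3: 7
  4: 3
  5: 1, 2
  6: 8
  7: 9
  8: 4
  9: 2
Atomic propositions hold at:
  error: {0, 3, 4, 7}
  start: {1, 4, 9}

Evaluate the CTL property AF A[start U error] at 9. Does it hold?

No

A[start U error]: least fixpoint, start Z0 = Sat(error) = {0, 3, 4, 7}, add states in Sat(start) with every successor in Z. Z1 = {0, 1, 3, 4, 7}; fixed.
Sat(A[start U error]) = {0, 1, 3, 4, 7}
AF A[start U error]: least fixpoint, start Z0 = {0, 1, 3, 4, 7}, add states with every successor in Z. Z1 = {0, 1, 3, 4, 7, 8}; Z2 = {0, 1, 3, 4, 6, 7, 8}; fixed.
Sat(AF A[start U error]) = {0, 1, 3, 4, 6, 7, 8}
9 ∉ Sat(AF A[start U error]) = {0, 1, 3, 4, 6, 7, 8}, so the formula does not hold at 9.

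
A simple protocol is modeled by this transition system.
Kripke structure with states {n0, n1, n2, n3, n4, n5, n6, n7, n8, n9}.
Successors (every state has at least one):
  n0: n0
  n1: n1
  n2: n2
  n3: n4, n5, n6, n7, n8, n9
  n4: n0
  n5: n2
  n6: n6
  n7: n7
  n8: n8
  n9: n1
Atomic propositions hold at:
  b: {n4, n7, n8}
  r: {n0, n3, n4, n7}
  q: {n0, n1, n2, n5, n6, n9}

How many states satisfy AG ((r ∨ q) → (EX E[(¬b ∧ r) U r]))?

Sat(r ∨ q) = {n0, n1, n2, n3, n4, n5, n6, n7, n9}
Sat(¬b) = {n0, n1, n2, n3, n5, n6, n9}
Sat(¬b ∧ r) = {n0, n3}
E[(¬b ∧ r) U r]: least fixpoint, start Z0 = Sat(r) = {n0, n3, n4, n7}, add states in Sat(¬b ∧ r) with some successor in Z. Already a fixed point.
Sat(E[(¬b ∧ r) U r]) = {n0, n3, n4, n7}
Sat(EX E[(¬b ∧ r) U r]) = {s : some successor in {n0, n3, n4, n7}} = {n0, n3, n4, n7}
Sat((r ∨ q) → (EX E[(¬b ∧ r) U r])) = {n0, n3, n4, n7, n8}
AG ((r ∨ q) → (EX E[(¬b ∧ r) U r])): greatest fixpoint, start Z0 = {n0, n3, n4, n7, n8}, keep only states in Sat with every successor in Z. Z1 = {n0, n4, n7, n8}; fixed.
Sat(AG ((r ∨ q) → (EX E[(¬b ∧ r) U r]))) = {n0, n4, n7, n8}
|Sat(AG ((r ∨ q) → (EX E[(¬b ∧ r) U r])))| = |{n0, n4, n7, n8}| = 4.

4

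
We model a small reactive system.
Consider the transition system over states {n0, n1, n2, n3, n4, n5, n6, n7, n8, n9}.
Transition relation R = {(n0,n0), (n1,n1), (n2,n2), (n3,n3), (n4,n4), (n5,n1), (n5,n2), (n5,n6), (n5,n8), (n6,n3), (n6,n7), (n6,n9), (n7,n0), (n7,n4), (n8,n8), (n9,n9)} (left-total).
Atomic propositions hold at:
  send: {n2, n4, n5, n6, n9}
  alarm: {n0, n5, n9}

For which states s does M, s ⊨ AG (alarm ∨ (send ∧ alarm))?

Sat(send ∧ alarm) = {n5, n9}
Sat(alarm ∨ (send ∧ alarm)) = {n0, n5, n9}
AG (alarm ∨ (send ∧ alarm)): greatest fixpoint, start Z0 = {n0, n5, n9}, keep only states in Sat with every successor in Z. Z1 = {n0, n9}; fixed.
Sat(AG (alarm ∨ (send ∧ alarm))) = {n0, n9}

{n0, n9}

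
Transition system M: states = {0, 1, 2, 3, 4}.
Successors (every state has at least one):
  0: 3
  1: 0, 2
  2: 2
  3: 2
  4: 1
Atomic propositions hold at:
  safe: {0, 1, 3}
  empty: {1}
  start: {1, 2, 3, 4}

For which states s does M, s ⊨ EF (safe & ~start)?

Sat(~start) = {0}
Sat(safe & ~start) = {0}
EF (safe & ~start): least fixpoint, start Z0 = {0}, add states with some successor in Z. Z1 = {0, 1}; Z2 = {0, 1, 4}; fixed.
Sat(EF (safe & ~start)) = {0, 1, 4}

{0, 1, 4}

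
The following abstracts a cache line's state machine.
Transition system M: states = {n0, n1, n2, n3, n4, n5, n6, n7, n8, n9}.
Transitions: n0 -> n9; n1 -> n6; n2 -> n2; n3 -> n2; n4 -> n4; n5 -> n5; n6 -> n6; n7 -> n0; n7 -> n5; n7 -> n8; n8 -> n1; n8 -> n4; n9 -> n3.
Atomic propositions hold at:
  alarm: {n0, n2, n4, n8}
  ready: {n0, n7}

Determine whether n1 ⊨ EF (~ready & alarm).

No

Sat(~ready) = {n1, n2, n3, n4, n5, n6, n8, n9}
Sat(~ready & alarm) = {n2, n4, n8}
EF (~ready & alarm): least fixpoint, start Z0 = {n2, n4, n8}, add states with some successor in Z. Z1 = {n2, n3, n4, n7, n8}; Z2 = {n2, n3, n4, n7, n8, n9}; Z3 = {n0, n2, n3, n4, n7, n8, n9}; fixed.
Sat(EF (~ready & alarm)) = {n0, n2, n3, n4, n7, n8, n9}
n1 ∉ Sat(EF (~ready & alarm)) = {n0, n2, n3, n4, n7, n8, n9}, so the formula does not hold at n1.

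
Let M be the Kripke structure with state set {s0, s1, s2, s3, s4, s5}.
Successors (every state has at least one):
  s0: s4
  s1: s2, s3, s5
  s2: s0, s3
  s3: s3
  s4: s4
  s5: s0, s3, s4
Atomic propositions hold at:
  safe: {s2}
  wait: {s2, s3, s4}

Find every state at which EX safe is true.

{s1}

Sat(EX safe) = {s : some successor in {s2}} = {s1}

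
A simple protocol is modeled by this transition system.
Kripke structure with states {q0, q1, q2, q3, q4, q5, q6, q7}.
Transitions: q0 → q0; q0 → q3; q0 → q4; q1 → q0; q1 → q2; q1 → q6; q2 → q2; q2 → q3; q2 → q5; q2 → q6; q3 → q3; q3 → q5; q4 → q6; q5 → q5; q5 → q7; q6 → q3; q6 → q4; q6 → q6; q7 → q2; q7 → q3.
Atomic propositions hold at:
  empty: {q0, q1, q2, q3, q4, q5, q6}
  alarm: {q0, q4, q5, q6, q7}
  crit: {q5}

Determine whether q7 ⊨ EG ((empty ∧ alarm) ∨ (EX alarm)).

Sat(empty ∧ alarm) = {q0, q4, q5, q6}
Sat(EX alarm) = {s : some successor in {q0, q4, q5, q6, q7}} = {q0, q1, q2, q3, q4, q5, q6}
Sat((empty ∧ alarm) ∨ (EX alarm)) = {q0, q1, q2, q3, q4, q5, q6}
EG ((empty ∧ alarm) ∨ (EX alarm)): greatest fixpoint, start Z0 = {q0, q1, q2, q3, q4, q5, q6}, keep only states in Sat with some successor in Z. Already a fixed point.
Sat(EG ((empty ∧ alarm) ∨ (EX alarm))) = {q0, q1, q2, q3, q4, q5, q6}
q7 ∉ Sat(EG ((empty ∧ alarm) ∨ (EX alarm))) = {q0, q1, q2, q3, q4, q5, q6}, so the formula does not hold at q7.

No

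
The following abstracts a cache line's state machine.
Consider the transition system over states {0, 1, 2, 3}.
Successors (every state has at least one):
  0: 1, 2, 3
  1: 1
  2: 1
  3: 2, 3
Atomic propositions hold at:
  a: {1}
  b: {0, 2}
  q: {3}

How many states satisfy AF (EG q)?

1

EG q: greatest fixpoint, start Z0 = {3}, keep only states in Sat with some successor in Z. Already a fixed point.
Sat(EG q) = {3}
AF (EG q): least fixpoint, start Z0 = {3}, add states with every successor in Z. Already a fixed point.
Sat(AF (EG q)) = {3}
|Sat(AF (EG q))| = |{3}| = 1.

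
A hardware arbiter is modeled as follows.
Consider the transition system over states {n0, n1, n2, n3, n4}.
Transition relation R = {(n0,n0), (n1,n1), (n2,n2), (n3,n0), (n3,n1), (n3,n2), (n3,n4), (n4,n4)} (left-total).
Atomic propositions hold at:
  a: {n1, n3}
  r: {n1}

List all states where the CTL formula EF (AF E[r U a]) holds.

E[r U a]: least fixpoint, start Z0 = Sat(a) = {n1, n3}, add states in Sat(r) with some successor in Z. Already a fixed point.
Sat(E[r U a]) = {n1, n3}
AF E[r U a]: least fixpoint, start Z0 = {n1, n3}, add states with every successor in Z. Already a fixed point.
Sat(AF E[r U a]) = {n1, n3}
EF (AF E[r U a]): least fixpoint, start Z0 = {n1, n3}, add states with some successor in Z. Already a fixed point.
Sat(EF (AF E[r U a])) = {n1, n3}

{n1, n3}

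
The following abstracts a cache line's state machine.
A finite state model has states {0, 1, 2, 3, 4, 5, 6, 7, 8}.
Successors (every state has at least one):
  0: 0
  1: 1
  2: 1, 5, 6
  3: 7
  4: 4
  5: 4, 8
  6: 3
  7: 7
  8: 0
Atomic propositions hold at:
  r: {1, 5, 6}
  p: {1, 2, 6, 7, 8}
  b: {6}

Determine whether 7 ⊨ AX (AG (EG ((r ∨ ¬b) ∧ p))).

Sat(¬b) = {0, 1, 2, 3, 4, 5, 7, 8}
Sat(r ∨ ¬b) = {0, 1, 2, 3, 4, 5, 6, 7, 8}
Sat((r ∨ ¬b) ∧ p) = {1, 2, 6, 7, 8}
EG ((r ∨ ¬b) ∧ p): greatest fixpoint, start Z0 = {1, 2, 6, 7, 8}, keep only states in Sat with some successor in Z. Z1 = {1, 2, 7}; fixed.
Sat(EG ((r ∨ ¬b) ∧ p)) = {1, 2, 7}
AG (EG ((r ∨ ¬b) ∧ p)): greatest fixpoint, start Z0 = {1, 2, 7}, keep only states in Sat with every successor in Z. Z1 = {1, 7}; fixed.
Sat(AG (EG ((r ∨ ¬b) ∧ p))) = {1, 7}
Sat(AX (AG (EG ((r ∨ ¬b) ∧ p)))) = {s : every successor in {1, 7}} = {1, 3, 7}
7 ∈ Sat(AX (AG (EG ((r ∨ ¬b) ∧ p)))) = {1, 3, 7}, so the formula holds at 7.

Yes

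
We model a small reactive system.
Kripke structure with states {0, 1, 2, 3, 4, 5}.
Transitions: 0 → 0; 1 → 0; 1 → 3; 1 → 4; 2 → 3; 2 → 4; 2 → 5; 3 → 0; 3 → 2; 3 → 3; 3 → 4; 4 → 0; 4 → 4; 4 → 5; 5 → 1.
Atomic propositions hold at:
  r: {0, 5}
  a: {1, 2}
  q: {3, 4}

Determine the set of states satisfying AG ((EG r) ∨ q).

EG r: greatest fixpoint, start Z0 = {0, 5}, keep only states in Sat with some successor in Z. Z1 = {0}; fixed.
Sat(EG r) = {0}
Sat((EG r) ∨ q) = {0, 3, 4}
AG ((EG r) ∨ q): greatest fixpoint, start Z0 = {0, 3, 4}, keep only states in Sat with every successor in Z. Z1 = {0}; fixed.
Sat(AG ((EG r) ∨ q)) = {0}

{0}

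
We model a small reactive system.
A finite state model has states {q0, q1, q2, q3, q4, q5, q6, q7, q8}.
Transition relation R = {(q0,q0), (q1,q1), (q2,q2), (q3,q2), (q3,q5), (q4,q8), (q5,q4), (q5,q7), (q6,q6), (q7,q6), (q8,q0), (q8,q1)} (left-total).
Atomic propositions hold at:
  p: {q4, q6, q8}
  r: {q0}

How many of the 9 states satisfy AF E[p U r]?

3

E[p U r]: least fixpoint, start Z0 = Sat(r) = {q0}, add states in Sat(p) with some successor in Z. Z1 = {q0, q8}; Z2 = {q0, q4, q8}; fixed.
Sat(E[p U r]) = {q0, q4, q8}
AF E[p U r]: least fixpoint, start Z0 = {q0, q4, q8}, add states with every successor in Z. Already a fixed point.
Sat(AF E[p U r]) = {q0, q4, q8}
|Sat(AF E[p U r])| = |{q0, q4, q8}| = 3.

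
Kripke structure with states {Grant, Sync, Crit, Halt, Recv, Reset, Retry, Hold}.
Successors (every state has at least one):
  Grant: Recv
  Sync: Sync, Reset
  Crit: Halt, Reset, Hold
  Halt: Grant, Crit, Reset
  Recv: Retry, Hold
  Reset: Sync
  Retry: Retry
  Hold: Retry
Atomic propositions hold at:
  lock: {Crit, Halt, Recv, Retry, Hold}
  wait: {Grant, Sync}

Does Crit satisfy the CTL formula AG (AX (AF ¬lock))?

Sat(¬lock) = {Grant, Sync, Reset}
AF ¬lock: least fixpoint, start Z0 = {Grant, Sync, Reset}, add states with every successor in Z. Already a fixed point.
Sat(AF ¬lock) = {Grant, Sync, Reset}
Sat(AX (AF ¬lock)) = {s : every successor in {Grant, Sync, Reset}} = {Sync, Reset}
AG (AX (AF ¬lock)): greatest fixpoint, start Z0 = {Sync, Reset}, keep only states in Sat with every successor in Z. Already a fixed point.
Sat(AG (AX (AF ¬lock))) = {Sync, Reset}
Crit ∉ Sat(AG (AX (AF ¬lock))) = {Sync, Reset}, so the formula does not hold at Crit.

No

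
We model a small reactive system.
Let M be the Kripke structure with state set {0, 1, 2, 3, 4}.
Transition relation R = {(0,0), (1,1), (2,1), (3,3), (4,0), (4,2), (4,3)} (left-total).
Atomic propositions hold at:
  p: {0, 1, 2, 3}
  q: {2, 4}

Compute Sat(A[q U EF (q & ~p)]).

Sat(~p) = {4}
Sat(q & ~p) = {4}
EF (q & ~p): least fixpoint, start Z0 = {4}, add states with some successor in Z. Already a fixed point.
Sat(EF (q & ~p)) = {4}
A[q U EF (q & ~p)]: least fixpoint, start Z0 = Sat(EF (q & ~p)) = {4}, add states in Sat(q) with every successor in Z. Already a fixed point.
Sat(A[q U EF (q & ~p)]) = {4}

{4}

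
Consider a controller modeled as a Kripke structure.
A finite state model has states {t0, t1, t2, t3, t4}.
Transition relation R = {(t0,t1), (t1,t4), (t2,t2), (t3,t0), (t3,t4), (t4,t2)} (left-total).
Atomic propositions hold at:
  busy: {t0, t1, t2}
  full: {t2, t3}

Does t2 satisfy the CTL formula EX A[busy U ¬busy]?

No

Sat(¬busy) = {t3, t4}
A[busy U ¬busy]: least fixpoint, start Z0 = Sat(¬busy) = {t3, t4}, add states in Sat(busy) with every successor in Z. Z1 = {t1, t3, t4}; Z2 = {t0, t1, t3, t4}; fixed.
Sat(A[busy U ¬busy]) = {t0, t1, t3, t4}
Sat(EX A[busy U ¬busy]) = {s : some successor in {t0, t1, t3, t4}} = {t0, t1, t3}
t2 ∉ Sat(EX A[busy U ¬busy]) = {t0, t1, t3}, so the formula does not hold at t2.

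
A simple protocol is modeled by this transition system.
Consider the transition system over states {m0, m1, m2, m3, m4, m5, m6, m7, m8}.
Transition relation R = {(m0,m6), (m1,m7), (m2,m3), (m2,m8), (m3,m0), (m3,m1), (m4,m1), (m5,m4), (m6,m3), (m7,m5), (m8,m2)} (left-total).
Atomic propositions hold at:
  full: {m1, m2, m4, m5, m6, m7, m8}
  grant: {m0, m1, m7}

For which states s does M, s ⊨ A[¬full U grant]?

{m0, m1, m3, m7}

Sat(¬full) = {m0, m3}
A[¬full U grant]: least fixpoint, start Z0 = Sat(grant) = {m0, m1, m7}, add states in Sat(¬full) with every successor in Z. Z1 = {m0, m1, m3, m7}; fixed.
Sat(A[¬full U grant]) = {m0, m1, m3, m7}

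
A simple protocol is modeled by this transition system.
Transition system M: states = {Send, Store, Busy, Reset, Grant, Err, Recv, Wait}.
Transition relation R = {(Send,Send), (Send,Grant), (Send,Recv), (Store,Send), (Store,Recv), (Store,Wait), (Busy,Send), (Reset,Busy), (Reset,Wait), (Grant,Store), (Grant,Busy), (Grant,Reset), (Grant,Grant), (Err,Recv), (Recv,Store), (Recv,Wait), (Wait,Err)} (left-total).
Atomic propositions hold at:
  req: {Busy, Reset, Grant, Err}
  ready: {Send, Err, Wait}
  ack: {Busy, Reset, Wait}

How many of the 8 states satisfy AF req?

AF req: least fixpoint, start Z0 = {Busy, Reset, Grant, Err}, add states with every successor in Z. Z1 = {Busy, Reset, Grant, Err, Wait}; fixed.
Sat(AF req) = {Busy, Reset, Grant, Err, Wait}
|Sat(AF req)| = |{Busy, Reset, Grant, Err, Wait}| = 5.

5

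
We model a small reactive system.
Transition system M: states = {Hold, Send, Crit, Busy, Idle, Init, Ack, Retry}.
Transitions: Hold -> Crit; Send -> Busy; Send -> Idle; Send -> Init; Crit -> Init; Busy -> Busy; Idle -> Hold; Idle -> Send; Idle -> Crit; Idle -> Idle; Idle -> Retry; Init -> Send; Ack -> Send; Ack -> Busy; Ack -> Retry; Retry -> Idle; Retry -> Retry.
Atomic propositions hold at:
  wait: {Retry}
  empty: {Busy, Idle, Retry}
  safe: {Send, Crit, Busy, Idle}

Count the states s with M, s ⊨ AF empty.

3

AF empty: least fixpoint, start Z0 = {Busy, Idle, Retry}, add states with every successor in Z. Already a fixed point.
Sat(AF empty) = {Busy, Idle, Retry}
|Sat(AF empty)| = |{Busy, Idle, Retry}| = 3.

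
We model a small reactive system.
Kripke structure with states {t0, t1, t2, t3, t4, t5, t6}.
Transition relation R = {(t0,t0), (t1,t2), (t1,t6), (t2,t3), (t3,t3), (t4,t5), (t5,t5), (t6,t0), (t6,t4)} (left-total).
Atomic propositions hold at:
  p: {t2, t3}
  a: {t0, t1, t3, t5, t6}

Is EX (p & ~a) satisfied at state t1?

Yes

Sat(~a) = {t2, t4}
Sat(p & ~a) = {t2}
Sat(EX (p & ~a)) = {s : some successor in {t2}} = {t1}
t1 ∈ Sat(EX (p & ~a)) = {t1}, so the formula holds at t1.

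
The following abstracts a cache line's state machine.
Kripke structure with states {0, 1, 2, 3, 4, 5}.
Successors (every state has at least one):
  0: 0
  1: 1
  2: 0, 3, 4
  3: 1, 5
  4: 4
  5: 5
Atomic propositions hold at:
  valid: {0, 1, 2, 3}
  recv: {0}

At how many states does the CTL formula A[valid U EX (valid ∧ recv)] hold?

Sat(valid ∧ recv) = {0}
Sat(EX (valid ∧ recv)) = {s : some successor in {0}} = {0, 2}
A[valid U EX (valid ∧ recv)]: least fixpoint, start Z0 = Sat(EX (valid ∧ recv)) = {0, 2}, add states in Sat(valid) with every successor in Z. Already a fixed point.
Sat(A[valid U EX (valid ∧ recv)]) = {0, 2}
|Sat(A[valid U EX (valid ∧ recv)])| = |{0, 2}| = 2.

2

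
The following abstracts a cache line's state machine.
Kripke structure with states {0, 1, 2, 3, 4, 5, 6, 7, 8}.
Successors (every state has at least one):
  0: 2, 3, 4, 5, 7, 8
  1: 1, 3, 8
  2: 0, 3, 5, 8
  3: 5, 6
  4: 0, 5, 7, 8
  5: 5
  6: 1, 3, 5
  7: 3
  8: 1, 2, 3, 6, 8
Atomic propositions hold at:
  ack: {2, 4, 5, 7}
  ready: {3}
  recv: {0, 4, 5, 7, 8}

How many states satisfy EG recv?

4

EG recv: greatest fixpoint, start Z0 = {0, 4, 5, 7, 8}, keep only states in Sat with some successor in Z. Z1 = {0, 4, 5, 8}; fixed.
Sat(EG recv) = {0, 4, 5, 8}
|Sat(EG recv)| = |{0, 4, 5, 8}| = 4.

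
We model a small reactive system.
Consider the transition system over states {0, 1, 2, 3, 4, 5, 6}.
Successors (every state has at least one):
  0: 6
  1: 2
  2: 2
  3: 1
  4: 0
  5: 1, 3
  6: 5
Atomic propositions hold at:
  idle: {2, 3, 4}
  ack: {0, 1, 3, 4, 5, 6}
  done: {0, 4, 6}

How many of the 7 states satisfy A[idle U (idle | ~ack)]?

Sat(~ack) = {2}
Sat(idle | ~ack) = {2, 3, 4}
A[idle U (idle | ~ack)]: least fixpoint, start Z0 = Sat((idle | ~ack)) = {2, 3, 4}, add states in Sat(idle) with every successor in Z. Already a fixed point.
Sat(A[idle U (idle | ~ack)]) = {2, 3, 4}
|Sat(A[idle U (idle | ~ack)])| = |{2, 3, 4}| = 3.

3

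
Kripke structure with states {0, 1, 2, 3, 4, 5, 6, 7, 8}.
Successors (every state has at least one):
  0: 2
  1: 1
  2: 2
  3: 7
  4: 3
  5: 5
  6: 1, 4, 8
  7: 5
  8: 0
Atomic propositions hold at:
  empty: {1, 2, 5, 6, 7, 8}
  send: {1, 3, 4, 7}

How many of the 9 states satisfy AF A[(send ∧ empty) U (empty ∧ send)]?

4

Sat(send ∧ empty) = {1, 7}
Sat(empty ∧ send) = {1, 7}
A[(send ∧ empty) U (empty ∧ send)]: least fixpoint, start Z0 = Sat((empty ∧ send)) = {1, 7}, add states in Sat(send ∧ empty) with every successor in Z. Already a fixed point.
Sat(A[(send ∧ empty) U (empty ∧ send)]) = {1, 7}
AF A[(send ∧ empty) U (empty ∧ send)]: least fixpoint, start Z0 = {1, 7}, add states with every successor in Z. Z1 = {1, 3, 7}; Z2 = {1, 3, 4, 7}; fixed.
Sat(AF A[(send ∧ empty) U (empty ∧ send)]) = {1, 3, 4, 7}
|Sat(AF A[(send ∧ empty) U (empty ∧ send)])| = |{1, 3, 4, 7}| = 4.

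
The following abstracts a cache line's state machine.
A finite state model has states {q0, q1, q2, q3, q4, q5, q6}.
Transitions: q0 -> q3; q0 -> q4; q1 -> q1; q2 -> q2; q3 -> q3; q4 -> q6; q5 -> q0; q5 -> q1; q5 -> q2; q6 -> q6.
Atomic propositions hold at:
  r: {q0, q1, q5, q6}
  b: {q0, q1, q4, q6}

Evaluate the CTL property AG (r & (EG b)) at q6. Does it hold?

EG b: greatest fixpoint, start Z0 = {q0, q1, q4, q6}, keep only states in Sat with some successor in Z. Already a fixed point.
Sat(EG b) = {q0, q1, q4, q6}
Sat(r & (EG b)) = {q0, q1, q6}
AG (r & (EG b)): greatest fixpoint, start Z0 = {q0, q1, q6}, keep only states in Sat with every successor in Z. Z1 = {q1, q6}; fixed.
Sat(AG (r & (EG b))) = {q1, q6}
q6 ∈ Sat(AG (r & (EG b))) = {q1, q6}, so the formula holds at q6.

Yes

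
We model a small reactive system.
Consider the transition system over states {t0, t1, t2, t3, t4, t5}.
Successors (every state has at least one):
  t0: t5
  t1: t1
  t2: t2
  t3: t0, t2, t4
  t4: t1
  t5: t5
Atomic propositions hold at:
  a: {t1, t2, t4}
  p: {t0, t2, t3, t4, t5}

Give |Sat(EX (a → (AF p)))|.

4

AF p: least fixpoint, start Z0 = {t0, t2, t3, t4, t5}, add states with every successor in Z. Already a fixed point.
Sat(AF p) = {t0, t2, t3, t4, t5}
Sat(a → (AF p)) = {t0, t2, t3, t4, t5}
Sat(EX (a → (AF p))) = {s : some successor in {t0, t2, t3, t4, t5}} = {t0, t2, t3, t5}
|Sat(EX (a → (AF p)))| = |{t0, t2, t3, t5}| = 4.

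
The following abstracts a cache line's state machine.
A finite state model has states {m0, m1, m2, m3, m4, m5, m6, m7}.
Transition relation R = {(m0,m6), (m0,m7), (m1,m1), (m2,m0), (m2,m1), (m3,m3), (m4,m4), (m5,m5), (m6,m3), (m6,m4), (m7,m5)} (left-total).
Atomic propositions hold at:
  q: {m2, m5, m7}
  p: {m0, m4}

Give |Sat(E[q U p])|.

3

E[q U p]: least fixpoint, start Z0 = Sat(p) = {m0, m4}, add states in Sat(q) with some successor in Z. Z1 = {m0, m2, m4}; fixed.
Sat(E[q U p]) = {m0, m2, m4}
|Sat(E[q U p])| = |{m0, m2, m4}| = 3.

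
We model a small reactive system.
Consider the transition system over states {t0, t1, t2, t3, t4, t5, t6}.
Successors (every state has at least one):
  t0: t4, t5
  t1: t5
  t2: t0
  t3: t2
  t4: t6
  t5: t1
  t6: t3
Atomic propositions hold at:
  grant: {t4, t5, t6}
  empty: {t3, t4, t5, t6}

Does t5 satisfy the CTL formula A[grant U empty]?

Yes

A[grant U empty]: least fixpoint, start Z0 = Sat(empty) = {t3, t4, t5, t6}, add states in Sat(grant) with every successor in Z. Already a fixed point.
Sat(A[grant U empty]) = {t3, t4, t5, t6}
t5 ∈ Sat(A[grant U empty]) = {t3, t4, t5, t6}, so the formula holds at t5.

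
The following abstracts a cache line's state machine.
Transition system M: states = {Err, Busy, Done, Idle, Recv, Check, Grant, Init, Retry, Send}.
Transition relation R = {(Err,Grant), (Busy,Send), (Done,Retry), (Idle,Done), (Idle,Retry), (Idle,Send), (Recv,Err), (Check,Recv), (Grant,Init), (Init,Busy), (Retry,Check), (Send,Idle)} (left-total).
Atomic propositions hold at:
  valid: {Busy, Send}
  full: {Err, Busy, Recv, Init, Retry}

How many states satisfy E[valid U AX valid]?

2

Sat(AX valid) = {s : every successor in {Busy, Send}} = {Busy, Init}
E[valid U AX valid]: least fixpoint, start Z0 = Sat(AX valid) = {Busy, Init}, add states in Sat(valid) with some successor in Z. Already a fixed point.
Sat(E[valid U AX valid]) = {Busy, Init}
|Sat(E[valid U AX valid])| = |{Busy, Init}| = 2.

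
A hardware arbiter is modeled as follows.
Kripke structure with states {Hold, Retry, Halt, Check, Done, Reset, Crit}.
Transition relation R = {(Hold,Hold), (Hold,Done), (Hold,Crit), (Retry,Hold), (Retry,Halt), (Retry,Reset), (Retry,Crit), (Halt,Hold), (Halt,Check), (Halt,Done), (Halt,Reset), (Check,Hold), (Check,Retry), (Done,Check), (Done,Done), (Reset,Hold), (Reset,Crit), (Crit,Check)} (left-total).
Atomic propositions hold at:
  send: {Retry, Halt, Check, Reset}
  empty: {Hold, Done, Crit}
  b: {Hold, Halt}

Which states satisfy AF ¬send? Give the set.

{Hold, Done, Reset, Crit}

Sat(¬send) = {Hold, Done, Crit}
AF ¬send: least fixpoint, start Z0 = {Hold, Done, Crit}, add states with every successor in Z. Z1 = {Hold, Done, Reset, Crit}; fixed.
Sat(AF ¬send) = {Hold, Done, Reset, Crit}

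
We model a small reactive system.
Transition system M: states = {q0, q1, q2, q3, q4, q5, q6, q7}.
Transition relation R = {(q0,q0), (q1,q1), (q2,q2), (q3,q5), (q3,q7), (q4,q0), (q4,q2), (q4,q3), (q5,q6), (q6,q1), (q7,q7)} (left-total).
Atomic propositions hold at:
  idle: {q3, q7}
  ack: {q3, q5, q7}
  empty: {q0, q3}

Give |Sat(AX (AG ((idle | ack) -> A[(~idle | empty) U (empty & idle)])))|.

Sat(idle | ack) = {q3, q5, q7}
Sat(~idle) = {q0, q1, q2, q4, q5, q6}
Sat(~idle | empty) = {q0, q1, q2, q3, q4, q5, q6}
Sat(empty & idle) = {q3}
A[(~idle | empty) U (empty & idle)]: least fixpoint, start Z0 = Sat((empty & idle)) = {q3}, add states in Sat(~idle | empty) with every successor in Z. Already a fixed point.
Sat(A[(~idle | empty) U (empty & idle)]) = {q3}
Sat((idle | ack) -> A[(~idle | empty) U (empty & idle)]) = {q0, q1, q2, q3, q4, q6}
AG ((idle | ack) -> A[(~idle | empty) U (empty & idle)]): greatest fixpoint, start Z0 = {q0, q1, q2, q3, q4, q6}, keep only states in Sat with every successor in Z. Z1 = {q0, q1, q2, q4, q6}; Z2 = {q0, q1, q2, q6}; fixed.
Sat(AG ((idle | ack) -> A[(~idle | empty) U (empty & idle)])) = {q0, q1, q2, q6}
Sat(AX (AG ((idle | ack) -> A[(~idle | empty) U (empty & idle)]))) = {s : every successor in {q0, q1, q2, q6}} = {q0, q1, q2, q5, q6}
|Sat(AX (AG ((idle | ack) -> A[(~idle | empty) U (empty & idle)])))| = |{q0, q1, q2, q5, q6}| = 5.

5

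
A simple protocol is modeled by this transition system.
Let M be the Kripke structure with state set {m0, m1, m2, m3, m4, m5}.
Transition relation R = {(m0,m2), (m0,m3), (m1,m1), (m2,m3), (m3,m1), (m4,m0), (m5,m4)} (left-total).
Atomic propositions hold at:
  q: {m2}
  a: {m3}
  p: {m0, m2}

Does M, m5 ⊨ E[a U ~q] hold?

Yes

Sat(~q) = {m0, m1, m3, m4, m5}
E[a U ~q]: least fixpoint, start Z0 = Sat(~q) = {m0, m1, m3, m4, m5}, add states in Sat(a) with some successor in Z. Already a fixed point.
Sat(E[a U ~q]) = {m0, m1, m3, m4, m5}
m5 ∈ Sat(E[a U ~q]) = {m0, m1, m3, m4, m5}, so the formula holds at m5.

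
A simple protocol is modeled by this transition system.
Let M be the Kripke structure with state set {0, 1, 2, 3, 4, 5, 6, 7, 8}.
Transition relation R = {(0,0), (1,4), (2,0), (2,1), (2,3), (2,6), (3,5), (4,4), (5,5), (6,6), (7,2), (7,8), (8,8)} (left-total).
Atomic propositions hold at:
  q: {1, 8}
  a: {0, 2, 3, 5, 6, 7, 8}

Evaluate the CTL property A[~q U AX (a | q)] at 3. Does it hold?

Yes

Sat(~q) = {0, 2, 3, 4, 5, 6, 7}
Sat(a | q) = {0, 1, 2, 3, 5, 6, 7, 8}
Sat(AX (a | q)) = {s : every successor in {0, 1, 2, 3, 5, 6, 7, 8}} = {0, 2, 3, 5, 6, 7, 8}
A[~q U AX (a | q)]: least fixpoint, start Z0 = Sat(AX (a | q)) = {0, 2, 3, 5, 6, 7, 8}, add states in Sat(~q) with every successor in Z. Already a fixed point.
Sat(A[~q U AX (a | q)]) = {0, 2, 3, 5, 6, 7, 8}
3 ∈ Sat(A[~q U AX (a | q)]) = {0, 2, 3, 5, 6, 7, 8}, so the formula holds at 3.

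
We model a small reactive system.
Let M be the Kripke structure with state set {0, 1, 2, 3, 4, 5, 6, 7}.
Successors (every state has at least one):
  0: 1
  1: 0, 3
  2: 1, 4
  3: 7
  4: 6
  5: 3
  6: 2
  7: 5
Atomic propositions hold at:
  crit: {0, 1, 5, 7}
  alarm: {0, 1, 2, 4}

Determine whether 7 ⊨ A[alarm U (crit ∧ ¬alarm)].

Yes

Sat(¬alarm) = {3, 5, 6, 7}
Sat(crit ∧ ¬alarm) = {5, 7}
A[alarm U (crit ∧ ¬alarm)]: least fixpoint, start Z0 = Sat((crit ∧ ¬alarm)) = {5, 7}, add states in Sat(alarm) with every successor in Z. Already a fixed point.
Sat(A[alarm U (crit ∧ ¬alarm)]) = {5, 7}
7 ∈ Sat(A[alarm U (crit ∧ ¬alarm)]) = {5, 7}, so the formula holds at 7.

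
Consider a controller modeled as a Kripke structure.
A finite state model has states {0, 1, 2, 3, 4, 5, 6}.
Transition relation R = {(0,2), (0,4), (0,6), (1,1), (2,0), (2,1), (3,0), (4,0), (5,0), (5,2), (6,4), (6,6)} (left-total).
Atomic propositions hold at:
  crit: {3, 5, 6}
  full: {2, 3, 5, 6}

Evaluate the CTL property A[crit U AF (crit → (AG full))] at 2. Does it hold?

Yes

AG full: greatest fixpoint, start Z0 = {2, 3, 5, 6}, keep only states in Sat with every successor in Z. Z1 = ∅; fixed.
Sat(AG full) = ∅
Sat(crit → (AG full)) = {0, 1, 2, 4}
AF (crit → (AG full)): least fixpoint, start Z0 = {0, 1, 2, 4}, add states with every successor in Z. Z1 = {0, 1, 2, 3, 4, 5}; fixed.
Sat(AF (crit → (AG full))) = {0, 1, 2, 3, 4, 5}
A[crit U AF (crit → (AG full))]: least fixpoint, start Z0 = Sat(AF (crit → (AG full))) = {0, 1, 2, 3, 4, 5}, add states in Sat(crit) with every successor in Z. Already a fixed point.
Sat(A[crit U AF (crit → (AG full))]) = {0, 1, 2, 3, 4, 5}
2 ∈ Sat(A[crit U AF (crit → (AG full))]) = {0, 1, 2, 3, 4, 5}, so the formula holds at 2.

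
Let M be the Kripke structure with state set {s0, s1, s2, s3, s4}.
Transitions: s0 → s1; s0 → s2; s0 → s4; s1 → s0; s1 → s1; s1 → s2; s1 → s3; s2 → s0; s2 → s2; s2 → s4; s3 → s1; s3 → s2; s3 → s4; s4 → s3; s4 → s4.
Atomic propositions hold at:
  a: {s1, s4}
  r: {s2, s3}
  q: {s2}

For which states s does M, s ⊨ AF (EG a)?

EG a: greatest fixpoint, start Z0 = {s1, s4}, keep only states in Sat with some successor in Z. Already a fixed point.
Sat(EG a) = {s1, s4}
AF (EG a): least fixpoint, start Z0 = {s1, s4}, add states with every successor in Z. Already a fixed point.
Sat(AF (EG a)) = {s1, s4}

{s1, s4}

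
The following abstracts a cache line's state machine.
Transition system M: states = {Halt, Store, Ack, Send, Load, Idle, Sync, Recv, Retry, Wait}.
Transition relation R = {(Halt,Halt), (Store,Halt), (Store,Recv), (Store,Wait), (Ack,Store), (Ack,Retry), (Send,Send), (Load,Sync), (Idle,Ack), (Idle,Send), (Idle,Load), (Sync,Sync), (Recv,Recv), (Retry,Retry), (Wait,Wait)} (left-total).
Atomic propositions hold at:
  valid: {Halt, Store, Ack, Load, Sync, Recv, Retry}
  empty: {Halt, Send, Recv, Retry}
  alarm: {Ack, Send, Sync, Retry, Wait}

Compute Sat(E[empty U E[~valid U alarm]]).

Sat(~valid) = {Send, Idle, Wait}
E[~valid U alarm]: least fixpoint, start Z0 = Sat(alarm) = {Ack, Send, Sync, Retry, Wait}, add states in Sat(~valid) with some successor in Z. Z1 = {Ack, Send, Idle, Sync, Retry, Wait}; fixed.
Sat(E[~valid U alarm]) = {Ack, Send, Idle, Sync, Retry, Wait}
E[empty U E[~valid U alarm]]: least fixpoint, start Z0 = Sat(E[~valid U alarm]) = {Ack, Send, Idle, Sync, Retry, Wait}, add states in Sat(empty) with some successor in Z. Already a fixed point.
Sat(E[empty U E[~valid U alarm]]) = {Ack, Send, Idle, Sync, Retry, Wait}

{Ack, Send, Idle, Sync, Retry, Wait}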